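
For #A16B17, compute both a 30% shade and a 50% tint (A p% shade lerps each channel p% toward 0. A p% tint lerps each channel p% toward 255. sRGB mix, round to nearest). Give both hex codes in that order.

#714B10, #D0B58B

#A16B17 is rgb(161, 107, 23).
30% shade:
  R: 161 − 48.3 = 112.7 → 113
  G: 107 + 0.3×(0−107) = 107 − 32.1 = 74.9 → 75
  B: 23 − 6.9 = 16.1 → 16
  → #714B10
50% tint:
  R: 161 + 47 = 208 → 208
  G: 107 + 74 = 181 → 181
  B: 23 + 0.5×(255−23) = 23 + 116 = 139 → 139
  → #D0B58B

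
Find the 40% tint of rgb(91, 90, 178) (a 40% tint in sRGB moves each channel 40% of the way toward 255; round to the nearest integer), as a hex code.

#9D9CD1

A 40% tint moves each channel 40% toward 255:
  R: 91 + 65.6 = 156.6 → 157
  G: 90 + 66 = 156 → 156
  B: 178 + 0.4×(255−178) = 178 + 30.8 = 208.8 → 209
rgb(157, 156, 209) = #9D9CD1.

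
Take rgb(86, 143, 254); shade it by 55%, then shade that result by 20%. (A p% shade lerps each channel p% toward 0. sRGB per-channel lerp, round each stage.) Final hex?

#1f335b

Per channel, c → c + 0.55(0 − c):
  R: 86 + 0.55×(0−86) = 86 − 47.3 = 38.7 → 39
  G: 143 + 0.55×(0−143) = 143 − 78.65 = 64.35 → 64
  B: 254 + 0.55×(0−254) = 254 − 139.7 = 114.3 → 114
After the shade: rgb(39, 64, 114) = #274072.
Per channel, c → c + 0.2(0 − c):
  R: 39 + 0.2×(0−39) = 39 − 7.8 = 31.2 → 31
  G: 64 + 0.2×(0−64) = 64 − 12.8 = 51.2 → 51
  B: 114 − 22.8 = 91.2 → 91
rgb(31, 51, 91) = #1f335b.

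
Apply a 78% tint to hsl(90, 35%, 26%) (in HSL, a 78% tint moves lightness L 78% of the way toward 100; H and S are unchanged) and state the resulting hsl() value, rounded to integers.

L moves 78% from 26 toward 100: 26 + 57.72 = 83.72 → 84.
H and S are unchanged.

hsl(90, 35%, 84%)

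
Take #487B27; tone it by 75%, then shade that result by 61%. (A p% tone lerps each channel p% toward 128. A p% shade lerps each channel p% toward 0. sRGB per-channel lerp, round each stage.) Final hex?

#487B27 is rgb(72, 123, 39).
A 75% tone moves each channel 75% toward 128:
  R: 72 + 0.75×(128−72) = 72 + 42 = 114 → 114
  G: 123 + 3.75 = 126.75 → 127
  B: 39 + 0.75×(128−39) = 39 + 66.75 = 105.75 → 106
After the tone: rgb(114, 127, 106) = #727F6A.
Per channel, c → c + 0.61(0 − c):
  R: 114 + 0.61×(0−114) = 114 − 69.54 = 44.46 → 44
  G: 127 − 77.47 = 49.53 → 50
  B: 106 − 64.66 = 41.34 → 41
rgb(44, 50, 41) = #2C3229.

#2C3229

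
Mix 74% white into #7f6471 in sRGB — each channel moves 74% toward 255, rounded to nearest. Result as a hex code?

#7f6471 is rgb(127, 100, 113).
Lerp each channel 74% toward 255:
  R: 127 + 0.74×(255−127) = 127 + 94.72 = 221.72 → 222
  G: 100 + 0.74×(255−100) = 100 + 114.7 = 214.7 → 215
  B: 113 + 105.08 = 218.08 → 218
rgb(222, 215, 218) = #ded7da.

#ded7da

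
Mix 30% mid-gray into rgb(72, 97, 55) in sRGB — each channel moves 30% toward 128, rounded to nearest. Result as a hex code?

Per channel, c → c + 0.3(128 − c):
  R: 72 + 16.8 = 88.8 → 89
  G: 97 + 0.3×(128−97) = 97 + 9.3 = 106.3 → 106
  B: 55 + 0.3×(128−55) = 55 + 21.9 = 76.9 → 77
rgb(89, 106, 77) = #596a4d.

#596a4d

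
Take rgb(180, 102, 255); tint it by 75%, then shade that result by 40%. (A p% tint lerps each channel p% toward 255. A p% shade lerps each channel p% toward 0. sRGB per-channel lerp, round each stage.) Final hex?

A 75% tint moves each channel 75% toward 255:
  R: 180 + 56.25 = 236.25 → 236
  G: 102 + 0.75×(255−102) = 102 + 114.75 = 216.75 → 217
  B: 255 + 0.75×(255−255) = 255 + 0 = 255 → 255
After the tint: rgb(236, 217, 255) = #ECD9FF.
Per channel, c → c + 0.4(0 − c):
  R: 236 + 0.4×(0−236) = 236 − 94.4 = 141.6 → 142
  G: 217 + 0.4×(0−217) = 217 − 86.8 = 130.2 → 130
  B: 255 + 0.4×(0−255) = 255 − 102 = 153 → 153
rgb(142, 130, 153) = #8E8299.

#8E8299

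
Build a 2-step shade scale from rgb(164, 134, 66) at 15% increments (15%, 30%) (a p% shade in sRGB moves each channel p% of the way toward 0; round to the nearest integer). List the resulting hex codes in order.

15%: (164 − 24.6 = 139.4→139, 134 − 20.1 = 113.9→114, 66 − 9.9 = 56.1→56) → #8B7238
30%: (164 − 49.2 = 114.8→115, 134 − 40.2 = 93.8→94, 66 − 19.8 = 46.2→46) → #735E2E

#8B7238, #735E2E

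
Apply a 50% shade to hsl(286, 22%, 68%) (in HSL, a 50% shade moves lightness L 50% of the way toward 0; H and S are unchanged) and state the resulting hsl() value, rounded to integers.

hsl(286, 22%, 34%)

L moves 50% from 68 toward 0: 68 − 34 = 34 → 34.
H and S are unchanged.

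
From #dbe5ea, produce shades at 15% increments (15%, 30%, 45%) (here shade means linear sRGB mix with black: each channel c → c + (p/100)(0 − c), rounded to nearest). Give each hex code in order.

#dbe5ea is rgb(219, 229, 234).
15%: (219 − 32.85 = 186.15→186, 229 − 34.35 = 194.65→195, 234 − 35.1 = 198.9→199) → #bac3c7
30%: (219 − 65.7 = 153.3→153, 229 − 68.7 = 160.3→160, 234 − 70.2 = 163.8→164) → #99a0a4
45%: (219 − 98.55 = 120.45→120, 229 − 103.05 = 125.95→126, 234 − 105.3 = 128.7→129) → #787e81

#bac3c7, #99a0a4, #787e81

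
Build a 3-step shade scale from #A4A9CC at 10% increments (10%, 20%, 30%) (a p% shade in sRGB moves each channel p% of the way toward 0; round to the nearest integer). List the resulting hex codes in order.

#A4A9CC is rgb(164, 169, 204).
10%: (164 − 16.4 = 147.6→148, 169 − 16.9 = 152.1→152, 204 − 20.4 = 183.6→184) → #9498B8
20%: (164 − 32.8 = 131.2→131, 169 − 33.8 = 135.2→135, 204 − 40.8 = 163.2→163) → #8387A3
30%: (164 − 49.2 = 114.8→115, 169 − 50.7 = 118.3→118, 204 − 61.2 = 142.8→143) → #73768F

#9498B8, #8387A3, #73768F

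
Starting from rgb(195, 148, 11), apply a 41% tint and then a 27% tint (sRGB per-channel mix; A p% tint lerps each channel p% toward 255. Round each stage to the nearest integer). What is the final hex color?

A 41% tint moves each channel 41% toward 255:
  R: 195 + 24.6 = 219.6 → 220
  G: 148 + 43.87 = 191.87 → 192
  B: 11 + 100.04 = 111.04 → 111
After the tint: rgb(220, 192, 111) = #DCC06F.
A 27% tint moves each channel 27% toward 255:
  R: 220 + 0.27×(255−220) = 220 + 9.45 = 229.45 → 229
  G: 192 + 0.27×(255−192) = 192 + 17.01 = 209.01 → 209
  B: 111 + 0.27×(255−111) = 111 + 38.88 = 149.88 → 150
rgb(229, 209, 150) = #E5D196.

#E5D196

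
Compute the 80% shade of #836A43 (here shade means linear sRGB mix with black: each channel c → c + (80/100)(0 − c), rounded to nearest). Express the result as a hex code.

#1A150D

#836A43 is rgb(131, 106, 67).
An 80% shade moves each channel 80% toward 0:
  R: 131 + 0.8×(0−131) = 131 − 104.8 = 26.2 → 26
  G: 106 − 84.8 = 21.2 → 21
  B: 67 − 53.6 = 13.4 → 13
rgb(26, 21, 13) = #1A150D.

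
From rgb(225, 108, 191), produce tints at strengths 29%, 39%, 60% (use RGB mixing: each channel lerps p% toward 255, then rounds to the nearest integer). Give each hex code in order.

29%: (225 + 8.7 = 233.7→234, 108 + 42.63 = 150.63→151, 191 + 18.56 = 209.56→210) → #EA97D2
39%: (225 + 11.7 = 236.7→237, 108 + 57.33 = 165.33→165, 191 + 24.96 = 215.96→216) → #EDA5D8
60%: (225 + 18 = 243→243, 108 + 88.2 = 196.2→196, 191 + 38.4 = 229.4→229) → #F3C4E5

#EA97D2, #EDA5D8, #F3C4E5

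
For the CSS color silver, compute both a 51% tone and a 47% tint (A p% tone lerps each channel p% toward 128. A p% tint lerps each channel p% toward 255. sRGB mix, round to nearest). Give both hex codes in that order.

CSS silver is rgb(192, 192, 192).
51% tone:
  R: 192 − 32.64 = 159.36 → 159
  G: 192 + 0.51×(128−192) = 192 − 32.64 = 159.36 → 159
  B: 192 + 0.51×(128−192) = 192 − 32.64 = 159.36 → 159
  → #9F9F9F
47% tint:
  R: 192 + 0.47×(255−192) = 192 + 29.61 = 221.61 → 222
  G: 192 + 0.47×(255−192) = 192 + 29.61 = 221.61 → 222
  B: 192 + 0.47×(255−192) = 192 + 29.61 = 221.61 → 222
  → #DEDEDE

#9F9F9F, #DEDEDE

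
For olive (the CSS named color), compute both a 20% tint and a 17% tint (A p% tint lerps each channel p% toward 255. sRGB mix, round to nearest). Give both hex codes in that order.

#999933, #96962b

CSS olive is rgb(128, 128, 0).
20% tint:
  R: 128 + 0.2×(255−128) = 128 + 25.4 = 153.4 → 153
  G: 128 + 0.2×(255−128) = 128 + 25.4 = 153.4 → 153
  B: 0 + 0.2×(255−0) = 0 + 51 = 51 → 51
  → #999933
17% tint:
  R: 128 + 0.17×(255−128) = 128 + 21.59 = 149.59 → 150
  G: 128 + 0.17×(255−128) = 128 + 21.59 = 149.59 → 150
  B: 0 + 43.35 = 43.35 → 43
  → #96962b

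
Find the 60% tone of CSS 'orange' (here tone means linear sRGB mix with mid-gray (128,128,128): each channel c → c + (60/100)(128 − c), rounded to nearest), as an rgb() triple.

CSS orange is rgb(255, 165, 0).
Per channel, c → c + 0.6(128 − c):
  R: 255 − 76.2 = 178.8 → 179
  G: 165 + 0.6×(128−165) = 165 − 22.2 = 142.8 → 143
  B: 0 + 0.6×(128−0) = 0 + 76.8 = 76.8 → 77

rgb(179, 143, 77)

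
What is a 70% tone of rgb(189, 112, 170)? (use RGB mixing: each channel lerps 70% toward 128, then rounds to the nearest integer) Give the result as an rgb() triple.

Lerp each channel 70% toward 128:
  R: 189 − 42.7 = 146.3 → 146
  G: 112 + 0.7×(128−112) = 112 + 11.2 = 123.2 → 123
  B: 170 + 0.7×(128−170) = 170 − 29.4 = 140.6 → 141

rgb(146, 123, 141)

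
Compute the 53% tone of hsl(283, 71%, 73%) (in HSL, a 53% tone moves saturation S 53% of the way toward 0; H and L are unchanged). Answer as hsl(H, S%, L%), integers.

S moves 53% from 71 toward 0: 71 − 37.63 = 33.37 → 33.
H and L are unchanged.

hsl(283, 33%, 73%)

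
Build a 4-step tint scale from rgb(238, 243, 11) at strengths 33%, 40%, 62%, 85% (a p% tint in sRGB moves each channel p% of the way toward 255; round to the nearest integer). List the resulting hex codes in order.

#F4F75C, #F5F86D, #F9FAA2, #FCFDDA

33%: (238 + 5.61 = 243.61→244, 243 + 3.96 = 246.96→247, 11 + 80.52 = 91.52→92) → #F4F75C
40%: (238 + 6.8 = 244.8→245, 243 + 4.8 = 247.8→248, 11 + 97.6 = 108.6→109) → #F5F86D
62%: (238 + 10.54 = 248.54→249, 243 + 7.44 = 250.44→250, 11 + 151.28 = 162.28→162) → #F9FAA2
85%: (238 + 14.45 = 252.45→252, 243 + 10.2 = 253.2→253, 11 + 207.4 = 218.4→218) → #FCFDDA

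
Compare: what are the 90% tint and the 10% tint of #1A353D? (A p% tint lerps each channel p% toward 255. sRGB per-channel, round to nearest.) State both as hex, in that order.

#E8EBEC, #314950

#1A353D is rgb(26, 53, 61).
90% tint:
  R: 26 + 0.9×(255−26) = 26 + 206.1 = 232.1 → 232
  G: 53 + 181.8 = 234.8 → 235
  B: 61 + 0.9×(255−61) = 61 + 174.6 = 235.6 → 236
  → #E8EBEC
10% tint:
  R: 26 + 0.1×(255−26) = 26 + 22.9 = 48.9 → 49
  G: 53 + 20.2 = 73.2 → 73
  B: 61 + 19.4 = 80.4 → 80
  → #314950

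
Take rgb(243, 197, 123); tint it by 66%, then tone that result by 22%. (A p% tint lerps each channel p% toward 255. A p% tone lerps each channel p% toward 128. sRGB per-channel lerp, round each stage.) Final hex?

#E0D3C0

Lerp each channel 66% toward 255:
  R: 243 + 7.92 = 250.92 → 251
  G: 197 + 0.66×(255−197) = 197 + 38.28 = 235.28 → 235
  B: 123 + 0.66×(255−123) = 123 + 87.12 = 210.12 → 210
After the tint: rgb(251, 235, 210) = #FBEBD2.
A 22% tone moves each channel 22% toward 128:
  R: 251 + 0.22×(128−251) = 251 − 27.06 = 223.94 → 224
  G: 235 + 0.22×(128−235) = 235 − 23.54 = 211.46 → 211
  B: 210 + 0.22×(128−210) = 210 − 18.04 = 191.96 → 192
rgb(224, 211, 192) = #E0D3C0.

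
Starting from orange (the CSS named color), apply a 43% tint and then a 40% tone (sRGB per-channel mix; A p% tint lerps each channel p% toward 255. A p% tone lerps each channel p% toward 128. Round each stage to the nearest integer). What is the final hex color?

#ccae75

CSS orange is rgb(255, 165, 0).
Per channel, c → c + 0.43(255 − c):
  R: 255 + 0 = 255 → 255
  G: 165 + 38.7 = 203.7 → 204
  B: 0 + 0.43×(255−0) = 0 + 109.65 = 109.65 → 110
After the tint: rgb(255, 204, 110) = #ffcc6e.
A 40% tone moves each channel 40% toward 128:
  R: 255 − 50.8 = 204.2 → 204
  G: 204 − 30.4 = 173.6 → 174
  B: 110 + 0.4×(128−110) = 110 + 7.2 = 117.2 → 117
rgb(204, 174, 117) = #ccae75.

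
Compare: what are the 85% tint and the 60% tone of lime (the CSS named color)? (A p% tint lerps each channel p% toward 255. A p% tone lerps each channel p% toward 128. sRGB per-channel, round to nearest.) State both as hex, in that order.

#d9ffd9, #4db34d

CSS lime is rgb(0, 255, 0).
85% tint:
  R: 0 + 216.75 = 216.75 → 217
  G: 255 + 0.85×(255−255) = 255 + 0 = 255 → 255
  B: 0 + 216.75 = 216.75 → 217
  → #d9ffd9
60% tone:
  R: 0 + 0.6×(128−0) = 0 + 76.8 = 76.8 → 77
  G: 255 − 76.2 = 178.8 → 179
  B: 0 + 0.6×(128−0) = 0 + 76.8 = 76.8 → 77
  → #4db34d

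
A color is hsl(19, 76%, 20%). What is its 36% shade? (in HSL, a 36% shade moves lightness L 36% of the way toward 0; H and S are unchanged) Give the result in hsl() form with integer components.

L moves 36% from 20 toward 0: 20 − 7.2 = 12.8 → 13.
H and S are unchanged.

hsl(19, 76%, 13%)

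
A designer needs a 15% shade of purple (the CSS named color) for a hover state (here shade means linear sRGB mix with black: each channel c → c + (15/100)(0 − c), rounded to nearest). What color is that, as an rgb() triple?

rgb(109, 0, 109)

CSS purple is rgb(128, 0, 128).
Lerp each channel 15% toward 0:
  R: 128 + 0.15×(0−128) = 128 − 19.2 = 108.8 → 109
  G: 0 + 0.15×(0−0) = 0 + 0 = 0 → 0
  B: 128 + 0.15×(0−128) = 128 − 19.2 = 108.8 → 109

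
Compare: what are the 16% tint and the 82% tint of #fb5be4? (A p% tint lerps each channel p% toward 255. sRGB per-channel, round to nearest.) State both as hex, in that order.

#fb5be4 is rgb(251, 91, 228).
16% tint:
  R: 251 + 0.64 = 251.64 → 252
  G: 91 + 0.16×(255−91) = 91 + 26.24 = 117.24 → 117
  B: 228 + 4.32 = 232.32 → 232
  → #fc75e8
82% tint:
  R: 251 + 0.82×(255−251) = 251 + 3.28 = 254.28 → 254
  G: 91 + 0.82×(255−91) = 91 + 134.48 = 225.48 → 225
  B: 228 + 22.14 = 250.14 → 250
  → #fee1fa

#fc75e8, #fee1fa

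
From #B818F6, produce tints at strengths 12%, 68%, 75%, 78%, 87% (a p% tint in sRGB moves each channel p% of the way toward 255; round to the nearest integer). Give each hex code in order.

#C134F7, #E8B5FC, #EDC5FD, #EFCCFD, #F6E1FE

#B818F6 is rgb(184, 24, 246).
12%: (184 + 8.52 = 192.52→193, 24 + 27.72 = 51.72→52, 246 + 1.08 = 247.08→247) → #C134F7
68%: (184 + 48.28 = 232.28→232, 24 + 157.08 = 181.08→181, 246 + 6.12 = 252.12→252) → #E8B5FC
75%: (184 + 53.25 = 237.25→237, 24 + 173.25 = 197.25→197, 246 + 6.75 = 252.75→253) → #EDC5FD
78%: (184 + 55.38 = 239.38→239, 24 + 180.18 = 204.18→204, 246 + 7.02 = 253.02→253) → #EFCCFD
87%: (184 + 61.77 = 245.77→246, 24 + 200.97 = 224.97→225, 246 + 7.83 = 253.83→254) → #F6E1FE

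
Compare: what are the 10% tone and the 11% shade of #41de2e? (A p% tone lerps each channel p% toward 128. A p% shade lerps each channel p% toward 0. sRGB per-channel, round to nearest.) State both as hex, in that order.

#41de2e is rgb(65, 222, 46).
10% tone:
  R: 65 + 0.1×(128−65) = 65 + 6.3 = 71.3 → 71
  G: 222 − 9.4 = 212.6 → 213
  B: 46 + 0.1×(128−46) = 46 + 8.2 = 54.2 → 54
  → #47d536
11% shade:
  R: 65 − 7.15 = 57.85 → 58
  G: 222 + 0.11×(0−222) = 222 − 24.42 = 197.58 → 198
  B: 46 + 0.11×(0−46) = 46 − 5.06 = 40.94 → 41
  → #3ac629

#47d536, #3ac629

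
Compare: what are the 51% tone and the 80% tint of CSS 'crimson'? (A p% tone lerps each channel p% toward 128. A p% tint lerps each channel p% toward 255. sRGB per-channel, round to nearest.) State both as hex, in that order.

#ad4b5f, #f8d0d8

CSS crimson is rgb(220, 20, 60).
51% tone:
  R: 220 − 46.92 = 173.08 → 173
  G: 20 + 0.51×(128−20) = 20 + 55.08 = 75.08 → 75
  B: 60 + 0.51×(128−60) = 60 + 34.68 = 94.68 → 95
  → #ad4b5f
80% tint:
  R: 220 + 0.8×(255−220) = 220 + 28 = 248 → 248
  G: 20 + 0.8×(255−20) = 20 + 188 = 208 → 208
  B: 60 + 156 = 216 → 216
  → #f8d0d8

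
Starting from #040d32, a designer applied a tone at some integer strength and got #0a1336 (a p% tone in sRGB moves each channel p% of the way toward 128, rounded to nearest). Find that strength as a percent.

#040d32 is rgb(4, 13, 50); #0a1336 is rgb(10, 19, 54).
On the R channel (widest range): 10 ≈ 4 + (p/100)(128 − 4), so p ≈ 100×(10 − 4)/(128 − 4) = 600/124 = 4.84.
p = 5 reproduces all three channels after rounding.

5%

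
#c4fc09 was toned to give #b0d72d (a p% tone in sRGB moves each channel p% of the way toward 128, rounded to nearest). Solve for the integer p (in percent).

#c4fc09 is rgb(196, 252, 9); #b0d72d is rgb(176, 215, 45).
On the G channel (widest range): 215 ≈ 252 + (p/100)(128 − 252), so p ≈ 100×(215 − 252)/(128 − 252) = -3700/-124 = 29.84.
p = 30 reproduces all three channels after rounding.

30%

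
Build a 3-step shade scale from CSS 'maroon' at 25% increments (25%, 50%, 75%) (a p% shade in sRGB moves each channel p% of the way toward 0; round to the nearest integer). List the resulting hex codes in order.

CSS maroon is rgb(128, 0, 0).
25%: (128 − 32 = 96→96, 0→0, 0→0) → #600000
50%: (128 − 64 = 64→64, 0→0, 0→0) → #400000
75%: (128 − 96 = 32→32, 0→0, 0→0) → #200000

#600000, #400000, #200000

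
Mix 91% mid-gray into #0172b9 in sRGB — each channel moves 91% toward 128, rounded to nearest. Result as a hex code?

#0172b9 is rgb(1, 114, 185).
Per channel, c → c + 0.91(128 − c):
  R: 1 + 115.57 = 116.57 → 117
  G: 114 + 0.91×(128−114) = 114 + 12.74 = 126.74 → 127
  B: 185 + 0.91×(128−185) = 185 − 51.87 = 133.13 → 133
rgb(117, 127, 133) = #757f85.

#757f85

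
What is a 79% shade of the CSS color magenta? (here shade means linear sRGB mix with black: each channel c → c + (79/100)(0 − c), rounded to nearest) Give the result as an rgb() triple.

rgb(54, 0, 54)

CSS magenta is rgb(255, 0, 255).
Per channel, c → c + 0.79(0 − c):
  R: 255 + 0.79×(0−255) = 255 − 201.45 = 53.55 → 54
  G: 0 + 0 = 0 → 0
  B: 255 + 0.79×(0−255) = 255 − 201.45 = 53.55 → 54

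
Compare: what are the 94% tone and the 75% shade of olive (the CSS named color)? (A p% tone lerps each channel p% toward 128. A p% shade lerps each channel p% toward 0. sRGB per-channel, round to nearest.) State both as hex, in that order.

CSS olive is rgb(128, 128, 0).
94% tone:
  R: 128 + 0 = 128 → 128
  G: 128 + 0.94×(128−128) = 128 + 0 = 128 → 128
  B: 0 + 0.94×(128−0) = 0 + 120.32 = 120.32 → 120
  → #808078
75% shade:
  R: 128 + 0.75×(0−128) = 128 − 96 = 32 → 32
  G: 128 − 96 = 32 → 32
  B: 0 + 0 = 0 → 0
  → #202000

#808078, #202000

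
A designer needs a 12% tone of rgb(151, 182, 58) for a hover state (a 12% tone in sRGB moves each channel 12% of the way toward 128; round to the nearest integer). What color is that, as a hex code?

A 12% tone moves each channel 12% toward 128:
  R: 151 − 2.76 = 148.24 → 148
  G: 182 − 6.48 = 175.52 → 176
  B: 58 + 0.12×(128−58) = 58 + 8.4 = 66.4 → 66
rgb(148, 176, 66) = #94B042.

#94B042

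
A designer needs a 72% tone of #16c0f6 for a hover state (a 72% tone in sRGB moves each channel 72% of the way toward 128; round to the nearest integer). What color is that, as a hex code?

#6292a1

#16c0f6 is rgb(22, 192, 246).
A 72% tone moves each channel 72% toward 128:
  R: 22 + 76.32 = 98.32 → 98
  G: 192 − 46.08 = 145.92 → 146
  B: 246 + 0.72×(128−246) = 246 − 84.96 = 161.04 → 161
rgb(98, 146, 161) = #6292a1.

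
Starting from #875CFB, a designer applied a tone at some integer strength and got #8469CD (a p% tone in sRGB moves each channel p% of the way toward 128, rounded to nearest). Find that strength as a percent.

37%

#875CFB is rgb(135, 92, 251); #8469CD is rgb(132, 105, 205).
On the B channel (widest range): 205 ≈ 251 + (p/100)(128 − 251), so p ≈ 100×(205 − 251)/(128 − 251) = -4600/-123 = 37.40.
p = 37 reproduces all three channels after rounding.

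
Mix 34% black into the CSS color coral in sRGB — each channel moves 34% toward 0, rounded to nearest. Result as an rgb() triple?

CSS coral is rgb(255, 127, 80).
A 34% shade moves each channel 34% toward 0:
  R: 255 − 86.7 = 168.3 → 168
  G: 127 + 0.34×(0−127) = 127 − 43.18 = 83.82 → 84
  B: 80 − 27.2 = 52.8 → 53

rgb(168, 84, 53)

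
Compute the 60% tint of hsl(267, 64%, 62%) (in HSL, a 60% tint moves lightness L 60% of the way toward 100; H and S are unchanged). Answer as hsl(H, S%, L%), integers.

L moves 60% from 62 toward 100: 62 + 22.8 = 84.8 → 85.
H and S are unchanged.

hsl(267, 64%, 85%)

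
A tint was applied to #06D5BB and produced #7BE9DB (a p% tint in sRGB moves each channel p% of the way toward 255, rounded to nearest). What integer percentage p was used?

#06D5BB is rgb(6, 213, 187); #7BE9DB is rgb(123, 233, 219).
On the R channel (widest range): 123 ≈ 6 + (p/100)(255 − 6), so p ≈ 100×(123 − 6)/(255 − 6) = 11700/249 = 46.99.
p = 47 reproduces all three channels after rounding.

47%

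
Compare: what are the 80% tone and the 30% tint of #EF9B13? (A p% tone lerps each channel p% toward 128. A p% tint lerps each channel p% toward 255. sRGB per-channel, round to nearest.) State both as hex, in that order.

#EF9B13 is rgb(239, 155, 19).
80% tone:
  R: 239 − 88.8 = 150.2 → 150
  G: 155 + 0.8×(128−155) = 155 − 21.6 = 133.4 → 133
  B: 19 + 87.2 = 106.2 → 106
  → #96856A
30% tint:
  R: 239 + 0.3×(255−239) = 239 + 4.8 = 243.8 → 244
  G: 155 + 0.3×(255−155) = 155 + 30 = 185 → 185
  B: 19 + 70.8 = 89.8 → 90
  → #F4B95A

#96856A, #F4B95A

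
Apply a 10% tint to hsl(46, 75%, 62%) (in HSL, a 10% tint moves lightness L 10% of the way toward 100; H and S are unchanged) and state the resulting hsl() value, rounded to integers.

hsl(46, 75%, 66%)

L moves 10% from 62 toward 100: 62 + 3.8 = 65.8 → 66.
H and S are unchanged.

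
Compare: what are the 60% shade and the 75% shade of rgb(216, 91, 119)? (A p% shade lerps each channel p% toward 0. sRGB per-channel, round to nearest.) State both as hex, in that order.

#562430, #36171E

60% shade:
  R: 216 − 129.6 = 86.4 → 86
  G: 91 + 0.6×(0−91) = 91 − 54.6 = 36.4 → 36
  B: 119 + 0.6×(0−119) = 119 − 71.4 = 47.6 → 48
  → #562430
75% shade:
  R: 216 − 162 = 54 → 54
  G: 91 + 0.75×(0−91) = 91 − 68.25 = 22.75 → 23
  B: 119 + 0.75×(0−119) = 119 − 89.25 = 29.75 → 30
  → #36171E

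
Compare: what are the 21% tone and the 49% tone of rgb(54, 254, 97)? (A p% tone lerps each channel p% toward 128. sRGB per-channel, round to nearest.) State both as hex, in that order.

#46E468, #5AC070

21% tone:
  R: 54 + 0.21×(128−54) = 54 + 15.54 = 69.54 → 70
  G: 254 + 0.21×(128−254) = 254 − 26.46 = 227.54 → 228
  B: 97 + 6.51 = 103.51 → 104
  → #46E468
49% tone:
  R: 54 + 0.49×(128−54) = 54 + 36.26 = 90.26 → 90
  G: 254 + 0.49×(128−254) = 254 − 61.74 = 192.26 → 192
  B: 97 + 0.49×(128−97) = 97 + 15.19 = 112.19 → 112
  → #5AC070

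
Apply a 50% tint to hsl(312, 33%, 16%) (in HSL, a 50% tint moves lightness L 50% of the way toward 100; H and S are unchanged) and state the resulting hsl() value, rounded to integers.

hsl(312, 33%, 58%)

L moves 50% from 16 toward 100: 16 + 42 = 58 → 58.
H and S are unchanged.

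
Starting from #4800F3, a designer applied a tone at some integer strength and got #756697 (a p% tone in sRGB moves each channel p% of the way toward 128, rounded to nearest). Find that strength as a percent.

80%

#4800F3 is rgb(72, 0, 243); #756697 is rgb(117, 102, 151).
On the G channel (widest range): 102 ≈ 0 + (p/100)(128 − 0), so p ≈ 100×(102 − 0)/(128 − 0) = 10200/128 = 79.69.
p = 80 reproduces all three channels after rounding.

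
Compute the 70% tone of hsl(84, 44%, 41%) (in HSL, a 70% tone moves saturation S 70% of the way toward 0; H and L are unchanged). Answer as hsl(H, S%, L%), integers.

S moves 70% from 44 toward 0: 44 − 30.8 = 13.2 → 13.
H and L are unchanged.

hsl(84, 13%, 41%)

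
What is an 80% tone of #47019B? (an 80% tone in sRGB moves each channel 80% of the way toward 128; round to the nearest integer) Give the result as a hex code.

#47019B is rgb(71, 1, 155).
Lerp each channel 80% toward 128:
  R: 71 + 0.8×(128−71) = 71 + 45.6 = 116.6 → 117
  G: 1 + 0.8×(128−1) = 1 + 101.6 = 102.6 → 103
  B: 155 − 21.6 = 133.4 → 133
rgb(117, 103, 133) = #756785.

#756785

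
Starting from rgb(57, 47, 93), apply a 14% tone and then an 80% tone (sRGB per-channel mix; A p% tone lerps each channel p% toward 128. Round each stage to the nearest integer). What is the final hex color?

#74727a

A 14% tone moves each channel 14% toward 128:
  R: 57 + 9.94 = 66.94 → 67
  G: 47 + 0.14×(128−47) = 47 + 11.34 = 58.34 → 58
  B: 93 + 0.14×(128−93) = 93 + 4.9 = 97.9 → 98
After the tone: rgb(67, 58, 98) = #433a62.
An 80% tone moves each channel 80% toward 128:
  R: 67 + 48.8 = 115.8 → 116
  G: 58 + 0.8×(128−58) = 58 + 56 = 114 → 114
  B: 98 + 0.8×(128−98) = 98 + 24 = 122 → 122
rgb(116, 114, 122) = #74727a.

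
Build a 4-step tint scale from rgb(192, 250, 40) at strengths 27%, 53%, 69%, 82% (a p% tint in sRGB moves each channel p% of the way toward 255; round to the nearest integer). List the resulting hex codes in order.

#D1FB62, #E1FD9A, #EBFDBC, #F4FED8

27%: (192 + 17.01 = 209.01→209, 250 + 1.35 = 251.35→251, 40 + 58.05 = 98.05→98) → #D1FB62
53%: (192 + 33.39 = 225.39→225, 250 + 2.65 = 252.65→253, 40 + 113.95 = 153.95→154) → #E1FD9A
69%: (192 + 43.47 = 235.47→235, 250 + 3.45 = 253.45→253, 40 + 148.35 = 188.35→188) → #EBFDBC
82%: (192 + 51.66 = 243.66→244, 250 + 4.1 = 254.1→254, 40 + 176.3 = 216.3→216) → #F4FED8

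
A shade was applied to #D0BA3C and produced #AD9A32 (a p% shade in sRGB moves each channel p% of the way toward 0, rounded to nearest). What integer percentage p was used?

17%

#D0BA3C is rgb(208, 186, 60); #AD9A32 is rgb(173, 154, 50).
On the R channel (widest range): 173 ≈ 208 + (p/100)(0 − 208), so p ≈ 100×(173 − 208)/(0 − 208) = -3500/-208 = 16.83.
p = 17 reproduces all three channels after rounding.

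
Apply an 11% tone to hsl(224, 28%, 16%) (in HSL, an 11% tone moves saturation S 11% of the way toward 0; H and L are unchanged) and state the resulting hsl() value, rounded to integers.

hsl(224, 25%, 16%)

S moves 11% from 28 toward 0: 28 − 3.08 = 24.92 → 25.
H and L are unchanged.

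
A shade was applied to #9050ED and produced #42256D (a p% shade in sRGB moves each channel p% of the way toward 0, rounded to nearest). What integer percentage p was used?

54%

#9050ED is rgb(144, 80, 237); #42256D is rgb(66, 37, 109).
On the B channel (widest range): 109 ≈ 237 + (p/100)(0 − 237), so p ≈ 100×(109 − 237)/(0 − 237) = -12800/-237 = 54.01.
p = 54 reproduces all three channels after rounding.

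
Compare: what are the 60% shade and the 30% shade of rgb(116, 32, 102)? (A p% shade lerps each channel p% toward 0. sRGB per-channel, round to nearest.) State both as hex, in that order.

60% shade:
  R: 116 + 0.6×(0−116) = 116 − 69.6 = 46.4 → 46
  G: 32 + 0.6×(0−32) = 32 − 19.2 = 12.8 → 13
  B: 102 − 61.2 = 40.8 → 41
  → #2e0d29
30% shade:
  R: 116 − 34.8 = 81.2 → 81
  G: 32 + 0.3×(0−32) = 32 − 9.6 = 22.4 → 22
  B: 102 + 0.3×(0−102) = 102 − 30.6 = 71.4 → 71
  → #511647

#2e0d29, #511647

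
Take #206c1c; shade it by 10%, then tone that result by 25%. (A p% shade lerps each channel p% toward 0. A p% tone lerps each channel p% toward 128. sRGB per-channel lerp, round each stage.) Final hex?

#366933

#206c1c is rgb(32, 108, 28).
A 10% shade moves each channel 10% toward 0:
  R: 32 − 3.2 = 28.8 → 29
  G: 108 − 10.8 = 97.2 → 97
  B: 28 + 0.1×(0−28) = 28 − 2.8 = 25.2 → 25
After the shade: rgb(29, 97, 25) = #1d6119.
Lerp each channel 25% toward 128:
  R: 29 + 24.75 = 53.75 → 54
  G: 97 + 7.75 = 104.75 → 105
  B: 25 + 25.75 = 50.75 → 51
rgb(54, 105, 51) = #366933.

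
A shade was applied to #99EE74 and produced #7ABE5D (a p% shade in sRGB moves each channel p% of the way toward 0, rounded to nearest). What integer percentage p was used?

20%

#99EE74 is rgb(153, 238, 116); #7ABE5D is rgb(122, 190, 93).
On the G channel (widest range): 190 ≈ 238 + (p/100)(0 − 238), so p ≈ 100×(190 − 238)/(0 − 238) = -4800/-238 = 20.17.
p = 20 reproduces all three channels after rounding.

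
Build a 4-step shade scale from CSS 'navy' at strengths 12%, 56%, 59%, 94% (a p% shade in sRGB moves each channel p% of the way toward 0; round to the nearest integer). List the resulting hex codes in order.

#000071, #000038, #000034, #000008

CSS navy is rgb(0, 0, 128).
12%: (0→0, 0→0, 128 − 15.36 = 112.64→113) → #000071
56%: (0→0, 0→0, 128 − 71.68 = 56.32→56) → #000038
59%: (0→0, 0→0, 128 − 75.52 = 52.48→52) → #000034
94%: (0→0, 0→0, 128 − 120.32 = 7.68→8) → #000008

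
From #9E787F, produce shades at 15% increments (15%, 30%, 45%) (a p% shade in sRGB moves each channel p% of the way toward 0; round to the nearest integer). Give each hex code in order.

#9E787F is rgb(158, 120, 127).
15%: (158 − 23.7 = 134.3→134, 120 − 18 = 102→102, 127 − 19.05 = 107.95→108) → #86666C
30%: (158 − 47.4 = 110.6→111, 120 − 36 = 84→84, 127 − 38.1 = 88.9→89) → #6F5459
45%: (158 − 71.1 = 86.9→87, 120 − 54 = 66→66, 127 − 57.15 = 69.85→70) → #574246

#86666C, #6F5459, #574246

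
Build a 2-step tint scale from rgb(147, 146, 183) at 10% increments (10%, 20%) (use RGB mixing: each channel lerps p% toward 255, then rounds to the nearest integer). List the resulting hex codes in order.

#9E9DBE, #A9A8C5

10%: (147 + 10.8 = 157.8→158, 146 + 10.9 = 156.9→157, 183 + 7.2 = 190.2→190) → #9E9DBE
20%: (147 + 21.6 = 168.6→169, 146 + 21.8 = 167.8→168, 183 + 14.4 = 197.4→197) → #A9A8C5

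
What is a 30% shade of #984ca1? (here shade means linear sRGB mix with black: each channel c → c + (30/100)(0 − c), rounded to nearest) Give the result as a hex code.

#984ca1 is rgb(152, 76, 161).
A 30% shade moves each channel 30% toward 0:
  R: 152 − 45.6 = 106.4 → 106
  G: 76 − 22.8 = 53.2 → 53
  B: 161 + 0.3×(0−161) = 161 − 48.3 = 112.7 → 113
rgb(106, 53, 113) = #6a3571.

#6a3571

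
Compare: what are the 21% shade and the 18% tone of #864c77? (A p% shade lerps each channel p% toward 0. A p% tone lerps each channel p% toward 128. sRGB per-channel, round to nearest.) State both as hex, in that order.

#864c77 is rgb(134, 76, 119).
21% shade:
  R: 134 + 0.21×(0−134) = 134 − 28.14 = 105.86 → 106
  G: 76 + 0.21×(0−76) = 76 − 15.96 = 60.04 → 60
  B: 119 + 0.21×(0−119) = 119 − 24.99 = 94.01 → 94
  → #6a3c5e
18% tone:
  R: 134 + 0.18×(128−134) = 134 − 1.08 = 132.92 → 133
  G: 76 + 0.18×(128−76) = 76 + 9.36 = 85.36 → 85
  B: 119 + 1.62 = 120.62 → 121
  → #855579

#6a3c5e, #855579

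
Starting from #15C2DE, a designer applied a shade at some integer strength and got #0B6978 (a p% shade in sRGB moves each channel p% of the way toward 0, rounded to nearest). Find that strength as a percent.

#15C2DE is rgb(21, 194, 222); #0B6978 is rgb(11, 105, 120).
On the B channel (widest range): 120 ≈ 222 + (p/100)(0 − 222), so p ≈ 100×(120 − 222)/(0 − 222) = -10200/-222 = 45.95.
p = 46 reproduces all three channels after rounding.

46%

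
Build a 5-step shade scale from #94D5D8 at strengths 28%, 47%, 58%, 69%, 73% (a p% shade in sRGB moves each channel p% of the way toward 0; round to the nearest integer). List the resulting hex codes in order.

#6B999C, #4E7172, #3E595B, #2E4243, #283A3A

#94D5D8 is rgb(148, 213, 216).
28%: (148 − 41.44 = 106.56→107, 213 − 59.64 = 153.36→153, 216 − 60.48 = 155.52→156) → #6B999C
47%: (148 − 69.56 = 78.44→78, 213 − 100.11 = 112.89→113, 216 − 101.52 = 114.48→114) → #4E7172
58%: (148 − 85.84 = 62.16→62, 213 − 123.54 = 89.46→89, 216 − 125.28 = 90.72→91) → #3E595B
69%: (148 − 102.12 = 45.88→46, 213 − 146.97 = 66.03→66, 216 − 149.04 = 66.96→67) → #2E4243
73%: (148 − 108.04 = 39.96→40, 213 − 155.49 = 57.51→58, 216 − 157.68 = 58.32→58) → #283A3A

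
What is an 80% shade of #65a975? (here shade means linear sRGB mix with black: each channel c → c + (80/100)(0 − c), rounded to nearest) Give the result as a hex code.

#142217

#65a975 is rgb(101, 169, 117).
Per channel, c → c + 0.8(0 − c):
  R: 101 + 0.8×(0−101) = 101 − 80.8 = 20.2 → 20
  G: 169 + 0.8×(0−169) = 169 − 135.2 = 33.8 → 34
  B: 117 − 93.6 = 23.4 → 23
rgb(20, 34, 23) = #142217.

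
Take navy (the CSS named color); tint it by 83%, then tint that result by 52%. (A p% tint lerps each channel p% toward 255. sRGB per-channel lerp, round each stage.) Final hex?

#EAEAF4

CSS navy is rgb(0, 0, 128).
An 83% tint moves each channel 83% toward 255:
  R: 0 + 0.83×(255−0) = 0 + 211.65 = 211.65 → 212
  G: 0 + 0.83×(255−0) = 0 + 211.65 = 211.65 → 212
  B: 128 + 105.41 = 233.41 → 233
After the tint: rgb(212, 212, 233) = #D4D4E9.
A 52% tint moves each channel 52% toward 255:
  R: 212 + 0.52×(255−212) = 212 + 22.36 = 234.36 → 234
  G: 212 + 0.52×(255−212) = 212 + 22.36 = 234.36 → 234
  B: 233 + 11.44 = 244.44 → 244
rgb(234, 234, 244) = #EAEAF4.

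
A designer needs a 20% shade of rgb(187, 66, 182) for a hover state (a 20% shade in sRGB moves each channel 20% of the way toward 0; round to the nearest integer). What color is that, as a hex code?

#963592

A 20% shade moves each channel 20% toward 0:
  R: 187 + 0.2×(0−187) = 187 − 37.4 = 149.6 → 150
  G: 66 + 0.2×(0−66) = 66 − 13.2 = 52.8 → 53
  B: 182 + 0.2×(0−182) = 182 − 36.4 = 145.6 → 146
rgb(150, 53, 146) = #963592.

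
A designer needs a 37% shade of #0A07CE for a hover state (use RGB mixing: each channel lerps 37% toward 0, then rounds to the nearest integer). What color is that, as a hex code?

#0A07CE is rgb(10, 7, 206).
A 37% shade moves each channel 37% toward 0:
  R: 10 + 0.37×(0−10) = 10 − 3.7 = 6.3 → 6
  G: 7 − 2.59 = 4.41 → 4
  B: 206 + 0.37×(0−206) = 206 − 76.22 = 129.78 → 130
rgb(6, 4, 130) = #060482.

#060482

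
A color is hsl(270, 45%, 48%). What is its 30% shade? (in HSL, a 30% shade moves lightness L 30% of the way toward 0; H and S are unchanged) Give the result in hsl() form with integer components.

hsl(270, 45%, 34%)

L moves 30% from 48 toward 0: 48 − 14.4 = 33.6 → 34.
H and S are unchanged.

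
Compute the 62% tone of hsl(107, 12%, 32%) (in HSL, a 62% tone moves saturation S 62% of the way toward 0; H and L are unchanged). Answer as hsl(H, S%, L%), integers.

S moves 62% from 12 toward 0: 12 − 7.44 = 4.56 → 5.
H and L are unchanged.

hsl(107, 5%, 32%)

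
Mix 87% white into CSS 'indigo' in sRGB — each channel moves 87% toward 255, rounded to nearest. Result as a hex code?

CSS indigo is rgb(75, 0, 130).
An 87% tint moves each channel 87% toward 255:
  R: 75 + 156.6 = 231.6 → 232
  G: 0 + 0.87×(255−0) = 0 + 221.85 = 221.85 → 222
  B: 130 + 0.87×(255−130) = 130 + 108.75 = 238.75 → 239
rgb(232, 222, 239) = #e8deef.

#e8deef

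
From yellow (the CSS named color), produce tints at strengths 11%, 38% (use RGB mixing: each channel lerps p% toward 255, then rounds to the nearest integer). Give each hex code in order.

CSS yellow is rgb(255, 255, 0).
11%: (255→255, 255→255, 0 + 28.05 = 28.05→28) → #FFFF1C
38%: (255→255, 255→255, 0 + 96.9 = 96.9→97) → #FFFF61

#FFFF1C, #FFFF61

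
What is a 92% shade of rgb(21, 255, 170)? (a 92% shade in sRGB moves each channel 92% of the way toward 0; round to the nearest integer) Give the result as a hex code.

#02140E

Per channel, c → c + 0.92(0 − c):
  R: 21 + 0.92×(0−21) = 21 − 19.32 = 1.68 → 2
  G: 255 − 234.6 = 20.4 → 20
  B: 170 + 0.92×(0−170) = 170 − 156.4 = 13.6 → 14
rgb(2, 20, 14) = #02140E.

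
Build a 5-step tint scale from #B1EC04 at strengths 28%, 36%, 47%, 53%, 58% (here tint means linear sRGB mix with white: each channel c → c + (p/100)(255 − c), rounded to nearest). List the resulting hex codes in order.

#C7F14A, #CDF35E, #D6F57A, #DAF689, #DEF796

#B1EC04 is rgb(177, 236, 4).
28%: (177 + 21.84 = 198.84→199, 236 + 5.32 = 241.32→241, 4 + 70.28 = 74.28→74) → #C7F14A
36%: (177 + 28.08 = 205.08→205, 236 + 6.84 = 242.84→243, 4 + 90.36 = 94.36→94) → #CDF35E
47%: (177 + 36.66 = 213.66→214, 236 + 8.93 = 244.93→245, 4 + 117.97 = 121.97→122) → #D6F57A
53%: (177 + 41.34 = 218.34→218, 236 + 10.07 = 246.07→246, 4 + 133.03 = 137.03→137) → #DAF689
58%: (177 + 45.24 = 222.24→222, 236 + 11.02 = 247.02→247, 4 + 145.58 = 149.58→150) → #DEF796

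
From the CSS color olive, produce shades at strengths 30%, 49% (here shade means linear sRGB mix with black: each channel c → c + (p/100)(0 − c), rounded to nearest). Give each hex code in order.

CSS olive is rgb(128, 128, 0).
30%: (128 − 38.4 = 89.6→90, 128 − 38.4 = 89.6→90, 0→0) → #5A5A00
49%: (128 − 62.72 = 65.28→65, 128 − 62.72 = 65.28→65, 0→0) → #414100

#5A5A00, #414100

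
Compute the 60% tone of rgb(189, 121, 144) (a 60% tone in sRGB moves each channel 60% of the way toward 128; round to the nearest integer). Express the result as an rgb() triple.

Lerp each channel 60% toward 128:
  R: 189 − 36.6 = 152.4 → 152
  G: 121 + 0.6×(128−121) = 121 + 4.2 = 125.2 → 125
  B: 144 − 9.6 = 134.4 → 134

rgb(152, 125, 134)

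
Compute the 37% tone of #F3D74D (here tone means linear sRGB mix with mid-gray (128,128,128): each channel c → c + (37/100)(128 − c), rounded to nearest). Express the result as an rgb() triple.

rgb(200, 183, 96)

#F3D74D is rgb(243, 215, 77).
Per channel, c → c + 0.37(128 − c):
  R: 243 − 42.55 = 200.45 → 200
  G: 215 + 0.37×(128−215) = 215 − 32.19 = 182.81 → 183
  B: 77 + 18.87 = 95.87 → 96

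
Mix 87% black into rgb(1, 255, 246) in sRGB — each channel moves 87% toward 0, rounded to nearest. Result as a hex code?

#002120

Per channel, c → c + 0.87(0 − c):
  R: 1 + 0.87×(0−1) = 1 − 0.87 = 0.13 → 0
  G: 255 − 221.85 = 33.15 → 33
  B: 246 + 0.87×(0−246) = 246 − 214.02 = 31.98 → 32
rgb(0, 33, 32) = #002120.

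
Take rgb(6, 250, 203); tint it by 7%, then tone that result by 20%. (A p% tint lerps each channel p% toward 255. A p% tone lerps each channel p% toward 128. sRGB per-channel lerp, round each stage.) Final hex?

A 7% tint moves each channel 7% toward 255:
  R: 6 + 0.07×(255−6) = 6 + 17.43 = 23.43 → 23
  G: 250 + 0.07×(255−250) = 250 + 0.35 = 250.35 → 250
  B: 203 + 0.07×(255−203) = 203 + 3.64 = 206.64 → 207
After the tint: rgb(23, 250, 207) = #17FACF.
Lerp each channel 20% toward 128:
  R: 23 + 21 = 44 → 44
  G: 250 + 0.2×(128−250) = 250 − 24.4 = 225.6 → 226
  B: 207 − 15.8 = 191.2 → 191
rgb(44, 226, 191) = #2CE2BF.

#2CE2BF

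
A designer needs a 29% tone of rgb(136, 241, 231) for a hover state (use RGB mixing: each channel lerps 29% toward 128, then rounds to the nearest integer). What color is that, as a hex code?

#86d0c9

Lerp each channel 29% toward 128:
  R: 136 − 2.32 = 133.68 → 134
  G: 241 + 0.29×(128−241) = 241 − 32.77 = 208.23 → 208
  B: 231 + 0.29×(128−231) = 231 − 29.87 = 201.13 → 201
rgb(134, 208, 201) = #86d0c9.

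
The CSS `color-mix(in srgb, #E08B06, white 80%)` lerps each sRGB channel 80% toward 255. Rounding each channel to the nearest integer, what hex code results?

#F9E8CD

#E08B06 is rgb(224, 139, 6).
Lerp each channel 80% toward 255:
  R: 224 + 0.8×(255−224) = 224 + 24.8 = 248.8 → 249
  G: 139 + 92.8 = 231.8 → 232
  B: 6 + 0.8×(255−6) = 6 + 199.2 = 205.2 → 205
rgb(249, 232, 205) = #F9E8CD.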